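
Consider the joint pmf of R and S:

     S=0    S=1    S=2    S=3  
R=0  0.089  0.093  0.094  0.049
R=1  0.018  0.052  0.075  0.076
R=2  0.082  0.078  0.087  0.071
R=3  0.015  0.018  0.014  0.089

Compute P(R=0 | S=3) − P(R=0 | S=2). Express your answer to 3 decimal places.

-0.176

P(S=3) = 0.049 + 0.076 + 0.071 + 0.089 = 0.285; P(R=0 | S=3) = 0.049/0.285 = 0.1719.
P(S=2) = 0.094 + 0.075 + 0.087 + 0.014 = 0.270; P(R=0 | S=2) = 0.094/0.270 = 0.3481.
Difference = -0.176.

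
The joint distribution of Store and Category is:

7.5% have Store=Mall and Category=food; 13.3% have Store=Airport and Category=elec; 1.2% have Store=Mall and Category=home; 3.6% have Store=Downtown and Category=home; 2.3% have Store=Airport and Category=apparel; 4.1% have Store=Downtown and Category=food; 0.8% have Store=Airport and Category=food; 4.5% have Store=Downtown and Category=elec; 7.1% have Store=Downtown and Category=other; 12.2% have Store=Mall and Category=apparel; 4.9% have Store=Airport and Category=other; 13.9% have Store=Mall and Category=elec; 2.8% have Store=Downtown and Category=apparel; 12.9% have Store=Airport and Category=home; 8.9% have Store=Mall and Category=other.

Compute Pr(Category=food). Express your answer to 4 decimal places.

P(Category=food) = 0.041 + 0.075 + 0.008 = 0.124.

0.1240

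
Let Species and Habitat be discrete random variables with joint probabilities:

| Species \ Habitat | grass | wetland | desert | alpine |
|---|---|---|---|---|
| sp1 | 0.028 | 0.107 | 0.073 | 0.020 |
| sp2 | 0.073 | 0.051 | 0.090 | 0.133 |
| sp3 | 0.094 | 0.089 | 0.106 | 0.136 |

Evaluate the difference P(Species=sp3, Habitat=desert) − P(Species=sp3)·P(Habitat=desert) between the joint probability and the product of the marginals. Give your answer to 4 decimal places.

-0.0083

P(Species=sp3) = 0.094 + 0.089 + 0.106 + 0.136 = 0.425.
P(Habitat=desert) = 0.073 + 0.090 + 0.106 = 0.269.
P(Species=sp3, Habitat=desert) − P(Species=sp3)P(Habitat=desert) = 0.106 − 0.425×0.269 = -0.0083.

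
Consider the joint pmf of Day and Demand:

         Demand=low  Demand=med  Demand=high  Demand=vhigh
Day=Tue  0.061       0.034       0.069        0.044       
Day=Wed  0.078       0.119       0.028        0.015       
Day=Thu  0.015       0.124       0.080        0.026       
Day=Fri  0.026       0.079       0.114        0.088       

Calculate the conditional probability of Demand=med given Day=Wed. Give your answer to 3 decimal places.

0.496

P(Day=Wed) = 0.078 + 0.119 + 0.028 + 0.015 = 0.240.
P(Demand=med | Day=Wed) = 0.119/0.240 = 0.496.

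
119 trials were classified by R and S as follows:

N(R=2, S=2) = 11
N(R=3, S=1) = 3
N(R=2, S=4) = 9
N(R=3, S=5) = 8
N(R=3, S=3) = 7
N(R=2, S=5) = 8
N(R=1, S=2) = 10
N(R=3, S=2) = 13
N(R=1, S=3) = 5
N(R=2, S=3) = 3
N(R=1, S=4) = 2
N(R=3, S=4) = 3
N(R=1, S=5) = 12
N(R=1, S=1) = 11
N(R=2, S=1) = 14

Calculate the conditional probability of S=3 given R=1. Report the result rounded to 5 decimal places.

0.12500

Total with R=1: 11 + 10 + 5 + 2 + 12 = 40.
P(S=3 | R=1) = 5/40 = 0.12500.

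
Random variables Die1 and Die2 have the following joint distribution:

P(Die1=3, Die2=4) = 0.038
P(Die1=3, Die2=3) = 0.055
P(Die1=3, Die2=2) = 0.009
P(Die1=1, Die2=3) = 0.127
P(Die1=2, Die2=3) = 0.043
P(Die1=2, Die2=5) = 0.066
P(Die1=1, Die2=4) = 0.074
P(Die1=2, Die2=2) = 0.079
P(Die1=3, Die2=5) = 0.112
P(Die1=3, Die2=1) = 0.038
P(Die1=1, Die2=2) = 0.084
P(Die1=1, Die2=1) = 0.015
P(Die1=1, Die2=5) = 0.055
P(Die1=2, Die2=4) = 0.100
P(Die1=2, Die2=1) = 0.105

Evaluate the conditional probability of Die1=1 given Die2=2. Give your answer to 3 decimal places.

P(Die2=2) = 0.084 + 0.079 + 0.009 = 0.172.
P(Die1=1 | Die2=2) = 0.084/0.172 = 0.488.

0.488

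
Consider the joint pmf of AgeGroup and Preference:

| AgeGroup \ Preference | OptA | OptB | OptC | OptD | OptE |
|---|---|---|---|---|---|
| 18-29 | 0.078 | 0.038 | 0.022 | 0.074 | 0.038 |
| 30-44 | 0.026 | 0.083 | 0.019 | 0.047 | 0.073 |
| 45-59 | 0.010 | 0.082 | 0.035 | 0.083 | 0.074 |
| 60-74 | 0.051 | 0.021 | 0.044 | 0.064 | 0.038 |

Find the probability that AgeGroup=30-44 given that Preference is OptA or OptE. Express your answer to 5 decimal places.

P(Preference=OptA) = 0.078 + 0.026 + 0.010 + 0.051 = 0.165.
P(Preference=OptE) = 0.038 + 0.073 + 0.074 + 0.038 = 0.223.
P(Preference ∈ {OptA, OptE}) = 0.165 + 0.223 = 0.388; P(AgeGroup=30-44, Preference ∈ {OptA, OptE}) = 0.026 + 0.073 = 0.099.
P(AgeGroup=30-44 | Preference ∈ {OptA, OptE}) = 0.099/0.388 = 0.25515.

0.25515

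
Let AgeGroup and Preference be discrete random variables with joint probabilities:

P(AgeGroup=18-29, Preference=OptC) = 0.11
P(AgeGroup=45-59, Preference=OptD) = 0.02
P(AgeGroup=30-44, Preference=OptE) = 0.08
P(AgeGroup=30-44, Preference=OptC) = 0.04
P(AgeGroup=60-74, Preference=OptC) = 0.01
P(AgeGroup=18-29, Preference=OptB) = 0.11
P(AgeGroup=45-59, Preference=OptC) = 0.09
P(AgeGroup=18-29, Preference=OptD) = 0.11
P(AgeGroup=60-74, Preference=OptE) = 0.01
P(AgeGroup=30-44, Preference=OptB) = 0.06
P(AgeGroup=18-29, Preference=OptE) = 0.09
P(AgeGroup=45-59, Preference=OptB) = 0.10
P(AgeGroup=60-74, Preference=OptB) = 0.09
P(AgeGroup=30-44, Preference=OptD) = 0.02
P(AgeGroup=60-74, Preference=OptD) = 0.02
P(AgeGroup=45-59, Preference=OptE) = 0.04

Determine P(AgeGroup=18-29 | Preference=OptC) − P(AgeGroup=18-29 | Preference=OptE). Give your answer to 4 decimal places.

0.0309

P(Preference=OptC) = 0.11 + 0.04 + 0.09 + 0.01 = 0.25; P(AgeGroup=18-29 | Preference=OptC) = 0.11/0.25 = 0.44000.
P(Preference=OptE) = 0.09 + 0.08 + 0.04 + 0.01 = 0.22; P(AgeGroup=18-29 | Preference=OptE) = 0.09/0.22 = 0.40909.
Difference = 0.0309.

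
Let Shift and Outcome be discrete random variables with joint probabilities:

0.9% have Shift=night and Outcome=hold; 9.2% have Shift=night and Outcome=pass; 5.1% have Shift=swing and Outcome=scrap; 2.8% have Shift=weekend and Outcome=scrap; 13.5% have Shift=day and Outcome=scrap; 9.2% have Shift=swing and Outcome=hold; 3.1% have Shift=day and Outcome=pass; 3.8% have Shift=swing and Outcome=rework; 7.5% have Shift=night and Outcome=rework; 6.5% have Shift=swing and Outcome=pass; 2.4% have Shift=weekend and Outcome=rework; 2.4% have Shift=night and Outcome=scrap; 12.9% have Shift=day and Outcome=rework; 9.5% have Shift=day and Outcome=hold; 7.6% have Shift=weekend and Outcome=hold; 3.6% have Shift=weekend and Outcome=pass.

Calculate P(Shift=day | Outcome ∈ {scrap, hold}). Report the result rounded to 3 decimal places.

0.451

P(Outcome=scrap) = 0.135 + 0.051 + 0.024 + 0.028 = 0.238.
P(Outcome=hold) = 0.095 + 0.092 + 0.009 + 0.076 = 0.272.
P(Outcome ∈ {scrap, hold}) = 0.238 + 0.272 = 0.510; P(Shift=day, Outcome ∈ {scrap, hold}) = 0.135 + 0.095 = 0.230.
P(Shift=day | Outcome ∈ {scrap, hold}) = 0.230/0.510 = 0.451.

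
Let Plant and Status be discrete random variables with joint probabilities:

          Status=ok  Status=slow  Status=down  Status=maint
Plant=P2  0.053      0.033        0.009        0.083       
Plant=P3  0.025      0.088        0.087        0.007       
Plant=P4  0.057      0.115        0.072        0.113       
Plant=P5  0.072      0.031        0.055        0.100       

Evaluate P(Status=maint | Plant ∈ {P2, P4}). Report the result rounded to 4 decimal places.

P(Plant=P2) = 0.053 + 0.033 + 0.009 + 0.083 = 0.178.
P(Plant=P4) = 0.057 + 0.115 + 0.072 + 0.113 = 0.357.
P(Plant ∈ {P2, P4}) = 0.178 + 0.357 = 0.535; P(Status=maint, Plant ∈ {P2, P4}) = 0.083 + 0.113 = 0.196.
P(Status=maint | Plant ∈ {P2, P4}) = 0.196/0.535 = 0.3664.

0.3664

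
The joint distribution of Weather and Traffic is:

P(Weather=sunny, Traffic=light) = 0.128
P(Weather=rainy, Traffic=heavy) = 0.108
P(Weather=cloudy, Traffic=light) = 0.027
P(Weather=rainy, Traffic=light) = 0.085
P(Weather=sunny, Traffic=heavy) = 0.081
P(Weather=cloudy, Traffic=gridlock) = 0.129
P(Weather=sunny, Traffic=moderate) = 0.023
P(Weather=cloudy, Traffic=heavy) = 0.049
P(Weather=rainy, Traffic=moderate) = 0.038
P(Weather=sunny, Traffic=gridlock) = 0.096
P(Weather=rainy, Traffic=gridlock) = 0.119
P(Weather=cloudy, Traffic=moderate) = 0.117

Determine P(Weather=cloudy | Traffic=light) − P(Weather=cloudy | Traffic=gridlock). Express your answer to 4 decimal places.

-0.2625

P(Traffic=light) = 0.128 + 0.027 + 0.085 = 0.240; P(Weather=cloudy | Traffic=light) = 0.027/0.240 = 0.11250.
P(Traffic=gridlock) = 0.096 + 0.129 + 0.119 = 0.344; P(Weather=cloudy | Traffic=gridlock) = 0.129/0.344 = 0.37500.
Difference = -0.2625.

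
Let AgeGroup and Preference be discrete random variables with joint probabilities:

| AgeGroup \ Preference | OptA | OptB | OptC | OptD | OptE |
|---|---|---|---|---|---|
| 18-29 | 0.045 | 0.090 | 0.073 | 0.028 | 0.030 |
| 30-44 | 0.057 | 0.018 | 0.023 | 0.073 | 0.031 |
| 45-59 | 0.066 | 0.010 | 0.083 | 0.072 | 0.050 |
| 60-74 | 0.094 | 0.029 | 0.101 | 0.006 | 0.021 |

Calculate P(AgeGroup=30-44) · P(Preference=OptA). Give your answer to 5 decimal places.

P(AgeGroup=30-44) = 0.057 + 0.018 + 0.023 + 0.073 + 0.031 = 0.202.
P(Preference=OptA) = 0.045 + 0.057 + 0.066 + 0.094 = 0.262.
Product: 0.202 × 0.262 = 0.05292.

0.05292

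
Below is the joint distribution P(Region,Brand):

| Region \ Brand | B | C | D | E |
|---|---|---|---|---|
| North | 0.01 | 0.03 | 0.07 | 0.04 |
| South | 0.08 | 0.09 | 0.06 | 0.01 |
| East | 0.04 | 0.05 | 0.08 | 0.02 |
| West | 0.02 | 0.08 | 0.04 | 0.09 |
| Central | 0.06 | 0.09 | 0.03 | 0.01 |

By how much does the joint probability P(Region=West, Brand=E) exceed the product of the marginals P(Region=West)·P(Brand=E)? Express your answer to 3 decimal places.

P(Region=West) = 0.02 + 0.08 + 0.04 + 0.09 = 0.23.
P(Brand=E) = 0.04 + 0.01 + 0.02 + 0.09 + 0.01 = 0.17.
P(Region=West, Brand=E) − P(Region=West)P(Brand=E) = 0.09 − 0.23×0.17 = 0.051.

0.051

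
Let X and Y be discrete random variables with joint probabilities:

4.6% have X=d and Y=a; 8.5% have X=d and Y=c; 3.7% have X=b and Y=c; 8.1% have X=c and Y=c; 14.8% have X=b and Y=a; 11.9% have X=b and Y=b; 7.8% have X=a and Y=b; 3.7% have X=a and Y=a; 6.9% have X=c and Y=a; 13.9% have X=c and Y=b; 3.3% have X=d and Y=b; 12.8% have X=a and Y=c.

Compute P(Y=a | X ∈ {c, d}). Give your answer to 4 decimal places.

0.2539

P(X=c) = 0.069 + 0.139 + 0.081 = 0.289.
P(X=d) = 0.046 + 0.033 + 0.085 = 0.164.
P(X ∈ {c, d}) = 0.289 + 0.164 = 0.453; P(Y=a, X ∈ {c, d}) = 0.069 + 0.046 = 0.115.
P(Y=a | X ∈ {c, d}) = 0.115/0.453 = 0.2539.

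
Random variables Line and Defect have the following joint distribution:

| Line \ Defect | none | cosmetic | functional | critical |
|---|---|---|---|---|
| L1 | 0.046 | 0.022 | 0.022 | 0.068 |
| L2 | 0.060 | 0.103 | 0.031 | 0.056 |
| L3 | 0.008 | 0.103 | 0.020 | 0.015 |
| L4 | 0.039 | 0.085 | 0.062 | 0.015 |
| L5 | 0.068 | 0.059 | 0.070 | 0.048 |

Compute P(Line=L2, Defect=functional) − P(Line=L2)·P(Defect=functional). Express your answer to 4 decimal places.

P(Line=L2) = 0.060 + 0.103 + 0.031 + 0.056 = 0.250.
P(Defect=functional) = 0.022 + 0.031 + 0.020 + 0.062 + 0.070 = 0.205.
P(Line=L2, Defect=functional) − P(Line=L2)P(Defect=functional) = 0.031 − 0.250×0.205 = -0.0203.

-0.0203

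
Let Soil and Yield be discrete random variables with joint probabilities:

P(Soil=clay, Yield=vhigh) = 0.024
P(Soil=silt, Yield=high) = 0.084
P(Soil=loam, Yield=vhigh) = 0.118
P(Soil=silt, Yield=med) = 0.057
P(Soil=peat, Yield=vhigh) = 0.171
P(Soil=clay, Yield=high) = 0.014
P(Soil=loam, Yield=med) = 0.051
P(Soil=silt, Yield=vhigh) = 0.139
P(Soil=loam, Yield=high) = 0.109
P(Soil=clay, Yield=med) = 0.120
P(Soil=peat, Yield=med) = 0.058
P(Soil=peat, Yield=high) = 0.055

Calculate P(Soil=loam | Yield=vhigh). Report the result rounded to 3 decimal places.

0.261

P(Yield=vhigh) = 0.118 + 0.024 + 0.139 + 0.171 = 0.452.
P(Soil=loam | Yield=vhigh) = 0.118/0.452 = 0.261.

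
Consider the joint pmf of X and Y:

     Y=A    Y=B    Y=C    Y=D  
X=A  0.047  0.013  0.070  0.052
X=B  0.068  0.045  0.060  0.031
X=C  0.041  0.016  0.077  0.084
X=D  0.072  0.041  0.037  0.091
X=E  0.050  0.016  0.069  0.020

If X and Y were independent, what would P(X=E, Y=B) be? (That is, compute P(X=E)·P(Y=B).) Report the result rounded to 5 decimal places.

0.02031

P(X=E) = 0.050 + 0.016 + 0.069 + 0.020 = 0.155.
P(Y=B) = 0.013 + 0.045 + 0.016 + 0.041 + 0.016 = 0.131.
Product: 0.155 × 0.131 = 0.02031.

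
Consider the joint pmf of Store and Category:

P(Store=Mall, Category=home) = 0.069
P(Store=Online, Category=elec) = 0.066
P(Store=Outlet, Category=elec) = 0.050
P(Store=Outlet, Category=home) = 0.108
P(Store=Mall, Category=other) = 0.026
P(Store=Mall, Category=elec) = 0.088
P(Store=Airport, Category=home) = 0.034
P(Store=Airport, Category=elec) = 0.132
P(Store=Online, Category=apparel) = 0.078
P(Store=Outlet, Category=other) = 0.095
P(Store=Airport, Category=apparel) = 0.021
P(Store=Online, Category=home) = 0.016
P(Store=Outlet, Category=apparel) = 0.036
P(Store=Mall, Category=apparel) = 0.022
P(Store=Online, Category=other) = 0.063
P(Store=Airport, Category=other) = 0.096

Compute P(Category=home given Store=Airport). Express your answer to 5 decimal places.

0.12014

P(Store=Airport) = 0.021 + 0.132 + 0.034 + 0.096 = 0.283.
P(Category=home | Store=Airport) = 0.034/0.283 = 0.12014.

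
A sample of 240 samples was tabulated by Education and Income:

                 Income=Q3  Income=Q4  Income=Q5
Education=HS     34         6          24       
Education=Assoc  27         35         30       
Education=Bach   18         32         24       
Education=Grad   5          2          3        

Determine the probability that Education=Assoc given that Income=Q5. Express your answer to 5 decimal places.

0.37037

Total with Income=Q5: 24 + 30 + 24 + 3 = 81.
P(Education=Assoc | Income=Q5) = 30/81 = 0.37037.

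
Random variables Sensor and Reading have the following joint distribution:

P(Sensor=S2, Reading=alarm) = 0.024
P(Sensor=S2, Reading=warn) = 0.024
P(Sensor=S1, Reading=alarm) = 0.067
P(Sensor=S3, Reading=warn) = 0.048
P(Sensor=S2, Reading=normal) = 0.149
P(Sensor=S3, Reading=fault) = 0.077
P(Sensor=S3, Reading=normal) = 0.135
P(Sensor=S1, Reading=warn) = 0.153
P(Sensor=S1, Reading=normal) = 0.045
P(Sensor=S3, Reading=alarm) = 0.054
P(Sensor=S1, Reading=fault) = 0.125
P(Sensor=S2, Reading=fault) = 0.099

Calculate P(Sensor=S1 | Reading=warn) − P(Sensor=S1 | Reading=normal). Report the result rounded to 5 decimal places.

0.54322

P(Reading=warn) = 0.153 + 0.024 + 0.048 = 0.225; P(Sensor=S1 | Reading=warn) = 0.153/0.225 = 0.680000.
P(Reading=normal) = 0.045 + 0.149 + 0.135 = 0.329; P(Sensor=S1 | Reading=normal) = 0.045/0.329 = 0.136778.
Difference = 0.54322.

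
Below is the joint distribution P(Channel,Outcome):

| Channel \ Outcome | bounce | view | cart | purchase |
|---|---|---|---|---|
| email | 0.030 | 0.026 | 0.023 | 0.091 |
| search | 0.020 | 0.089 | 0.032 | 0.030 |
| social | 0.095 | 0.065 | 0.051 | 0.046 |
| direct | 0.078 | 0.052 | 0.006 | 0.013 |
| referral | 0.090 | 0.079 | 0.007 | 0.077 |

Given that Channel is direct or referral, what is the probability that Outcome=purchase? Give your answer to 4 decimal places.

0.2239

P(Channel=direct) = 0.078 + 0.052 + 0.006 + 0.013 = 0.149.
P(Channel=referral) = 0.090 + 0.079 + 0.007 + 0.077 = 0.253.
P(Channel ∈ {direct, referral}) = 0.149 + 0.253 = 0.402; P(Outcome=purchase, Channel ∈ {direct, referral}) = 0.013 + 0.077 = 0.090.
P(Outcome=purchase | Channel ∈ {direct, referral}) = 0.090/0.402 = 0.2239.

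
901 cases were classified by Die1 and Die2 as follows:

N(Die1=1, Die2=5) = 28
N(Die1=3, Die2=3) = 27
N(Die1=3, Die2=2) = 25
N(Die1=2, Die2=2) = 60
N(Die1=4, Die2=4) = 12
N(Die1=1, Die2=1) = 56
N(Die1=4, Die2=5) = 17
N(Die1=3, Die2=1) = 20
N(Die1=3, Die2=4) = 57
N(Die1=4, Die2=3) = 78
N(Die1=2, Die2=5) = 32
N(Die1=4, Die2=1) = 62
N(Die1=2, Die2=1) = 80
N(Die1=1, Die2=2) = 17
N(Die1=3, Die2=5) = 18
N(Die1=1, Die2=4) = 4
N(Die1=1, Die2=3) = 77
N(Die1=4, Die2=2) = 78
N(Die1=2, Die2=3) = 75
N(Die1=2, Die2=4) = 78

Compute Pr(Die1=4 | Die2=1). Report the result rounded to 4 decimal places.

0.2844

Total with Die2=1: 56 + 80 + 20 + 62 = 218.
P(Die1=4 | Die2=1) = 62/218 = 0.2844.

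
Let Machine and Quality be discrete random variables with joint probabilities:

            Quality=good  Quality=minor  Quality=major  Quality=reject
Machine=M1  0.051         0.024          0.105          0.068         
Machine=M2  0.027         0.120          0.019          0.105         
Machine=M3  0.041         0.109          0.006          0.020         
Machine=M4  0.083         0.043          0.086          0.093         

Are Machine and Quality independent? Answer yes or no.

P(Machine=M3) = 0.176 and P(Quality=minor) = 0.296, so their product is 0.05210, but P(Machine=M3, Quality=minor) = 0.109. Since these differ, Machine and Quality are not independent.

no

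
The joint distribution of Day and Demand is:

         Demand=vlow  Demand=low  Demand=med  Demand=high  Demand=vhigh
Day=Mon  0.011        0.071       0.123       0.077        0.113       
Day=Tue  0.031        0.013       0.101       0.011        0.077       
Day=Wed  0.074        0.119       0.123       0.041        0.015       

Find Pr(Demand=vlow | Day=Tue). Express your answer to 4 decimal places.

P(Day=Tue) = 0.031 + 0.013 + 0.101 + 0.011 + 0.077 = 0.233.
P(Demand=vlow | Day=Tue) = 0.031/0.233 = 0.1330.

0.1330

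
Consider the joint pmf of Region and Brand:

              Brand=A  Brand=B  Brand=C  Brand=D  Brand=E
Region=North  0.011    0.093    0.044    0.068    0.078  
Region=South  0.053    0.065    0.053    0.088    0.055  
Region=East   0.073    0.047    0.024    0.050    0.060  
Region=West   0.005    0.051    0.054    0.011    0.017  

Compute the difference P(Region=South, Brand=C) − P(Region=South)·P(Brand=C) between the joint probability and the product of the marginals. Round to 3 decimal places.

P(Region=South) = 0.053 + 0.065 + 0.053 + 0.088 + 0.055 = 0.314.
P(Brand=C) = 0.044 + 0.053 + 0.024 + 0.054 = 0.175.
P(Region=South, Brand=C) − P(Region=South)P(Brand=C) = 0.053 − 0.314×0.175 = -0.002.

-0.002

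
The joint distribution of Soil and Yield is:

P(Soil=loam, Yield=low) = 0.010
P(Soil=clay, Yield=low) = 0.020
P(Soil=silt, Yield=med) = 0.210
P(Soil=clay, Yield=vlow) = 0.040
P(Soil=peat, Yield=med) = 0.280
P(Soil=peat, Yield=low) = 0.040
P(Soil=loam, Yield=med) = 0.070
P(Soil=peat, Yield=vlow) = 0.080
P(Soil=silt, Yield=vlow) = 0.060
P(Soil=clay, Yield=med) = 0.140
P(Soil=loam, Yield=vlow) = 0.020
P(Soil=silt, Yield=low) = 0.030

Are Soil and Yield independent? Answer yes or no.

Every cell satisfies P(Soil,Yield) = P(Soil)·P(Yield). For instance P(Soil=peat) = 0.400, P(Yield=med) = 0.700, and 0.400×0.700 = 0.280 matches the joint entry. So Soil and Yield are independent.

yes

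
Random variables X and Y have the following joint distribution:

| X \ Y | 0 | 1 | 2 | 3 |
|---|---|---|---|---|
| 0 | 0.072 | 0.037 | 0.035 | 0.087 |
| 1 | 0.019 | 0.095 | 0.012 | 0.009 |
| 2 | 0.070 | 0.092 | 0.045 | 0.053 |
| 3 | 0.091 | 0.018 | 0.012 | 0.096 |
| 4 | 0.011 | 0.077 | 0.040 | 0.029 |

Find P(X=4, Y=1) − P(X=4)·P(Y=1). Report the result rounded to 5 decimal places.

0.02692

P(X=4) = 0.011 + 0.077 + 0.040 + 0.029 = 0.157.
P(Y=1) = 0.037 + 0.095 + 0.092 + 0.018 + 0.077 = 0.319.
P(X=4, Y=1) − P(X=4)P(Y=1) = 0.077 − 0.157×0.319 = 0.02692.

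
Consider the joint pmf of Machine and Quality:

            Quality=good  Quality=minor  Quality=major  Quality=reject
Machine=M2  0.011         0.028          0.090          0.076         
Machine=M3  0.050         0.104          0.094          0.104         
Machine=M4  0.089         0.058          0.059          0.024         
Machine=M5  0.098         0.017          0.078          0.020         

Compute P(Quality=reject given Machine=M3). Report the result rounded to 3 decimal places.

0.295

P(Machine=M3) = 0.050 + 0.104 + 0.094 + 0.104 = 0.352.
P(Quality=reject | Machine=M3) = 0.104/0.352 = 0.295.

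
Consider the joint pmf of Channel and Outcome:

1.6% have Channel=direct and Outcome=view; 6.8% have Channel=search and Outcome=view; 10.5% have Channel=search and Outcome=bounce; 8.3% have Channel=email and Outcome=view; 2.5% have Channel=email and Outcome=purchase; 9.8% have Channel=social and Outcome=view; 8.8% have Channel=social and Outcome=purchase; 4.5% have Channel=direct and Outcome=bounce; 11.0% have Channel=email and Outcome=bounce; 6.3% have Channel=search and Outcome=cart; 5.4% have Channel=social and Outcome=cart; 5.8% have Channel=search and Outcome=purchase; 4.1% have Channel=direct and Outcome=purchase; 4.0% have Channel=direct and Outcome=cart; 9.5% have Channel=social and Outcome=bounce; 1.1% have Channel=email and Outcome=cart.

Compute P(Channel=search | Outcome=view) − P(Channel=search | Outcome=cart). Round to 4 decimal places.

P(Outcome=view) = 0.083 + 0.068 + 0.098 + 0.016 = 0.265; P(Channel=search | Outcome=view) = 0.068/0.265 = 0.25660.
P(Outcome=cart) = 0.011 + 0.063 + 0.054 + 0.040 = 0.168; P(Channel=search | Outcome=cart) = 0.063/0.168 = 0.37500.
Difference = -0.1184.

-0.1184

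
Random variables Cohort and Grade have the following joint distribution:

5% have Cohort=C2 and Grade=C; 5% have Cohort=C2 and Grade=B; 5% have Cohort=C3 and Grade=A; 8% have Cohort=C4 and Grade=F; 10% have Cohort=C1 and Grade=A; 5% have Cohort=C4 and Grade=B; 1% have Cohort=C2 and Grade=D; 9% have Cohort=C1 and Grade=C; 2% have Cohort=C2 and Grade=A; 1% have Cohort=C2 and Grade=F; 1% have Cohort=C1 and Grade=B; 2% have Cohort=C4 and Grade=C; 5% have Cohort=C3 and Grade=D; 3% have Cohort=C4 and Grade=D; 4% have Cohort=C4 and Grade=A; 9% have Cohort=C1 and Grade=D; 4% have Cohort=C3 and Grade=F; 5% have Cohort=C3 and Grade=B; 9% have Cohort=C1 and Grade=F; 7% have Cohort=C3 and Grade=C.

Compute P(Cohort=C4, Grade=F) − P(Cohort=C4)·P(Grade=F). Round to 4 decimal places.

0.0316

P(Cohort=C4) = 0.04 + 0.05 + 0.02 + 0.03 + 0.08 = 0.22.
P(Grade=F) = 0.09 + 0.01 + 0.04 + 0.08 = 0.22.
P(Cohort=C4, Grade=F) − P(Cohort=C4)P(Grade=F) = 0.08 − 0.22×0.22 = 0.0316.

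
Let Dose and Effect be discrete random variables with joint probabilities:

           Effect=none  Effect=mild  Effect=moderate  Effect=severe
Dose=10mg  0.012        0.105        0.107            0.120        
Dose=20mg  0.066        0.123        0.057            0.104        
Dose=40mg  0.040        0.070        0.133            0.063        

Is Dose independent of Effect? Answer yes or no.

P(Dose=20mg) = 0.350 and P(Effect=moderate) = 0.297, so their product is 0.10395, but P(Dose=20mg, Effect=moderate) = 0.057. Since these differ, Dose and Effect are not independent.

no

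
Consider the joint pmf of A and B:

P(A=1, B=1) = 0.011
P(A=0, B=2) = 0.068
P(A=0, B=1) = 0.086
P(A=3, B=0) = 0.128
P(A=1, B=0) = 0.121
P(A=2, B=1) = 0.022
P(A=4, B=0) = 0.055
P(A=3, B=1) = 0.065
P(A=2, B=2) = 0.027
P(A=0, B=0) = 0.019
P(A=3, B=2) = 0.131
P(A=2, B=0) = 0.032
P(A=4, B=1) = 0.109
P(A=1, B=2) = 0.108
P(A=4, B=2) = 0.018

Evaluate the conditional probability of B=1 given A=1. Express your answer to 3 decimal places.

0.046

P(A=1) = 0.121 + 0.011 + 0.108 = 0.240.
P(B=1 | A=1) = 0.011/0.240 = 0.046.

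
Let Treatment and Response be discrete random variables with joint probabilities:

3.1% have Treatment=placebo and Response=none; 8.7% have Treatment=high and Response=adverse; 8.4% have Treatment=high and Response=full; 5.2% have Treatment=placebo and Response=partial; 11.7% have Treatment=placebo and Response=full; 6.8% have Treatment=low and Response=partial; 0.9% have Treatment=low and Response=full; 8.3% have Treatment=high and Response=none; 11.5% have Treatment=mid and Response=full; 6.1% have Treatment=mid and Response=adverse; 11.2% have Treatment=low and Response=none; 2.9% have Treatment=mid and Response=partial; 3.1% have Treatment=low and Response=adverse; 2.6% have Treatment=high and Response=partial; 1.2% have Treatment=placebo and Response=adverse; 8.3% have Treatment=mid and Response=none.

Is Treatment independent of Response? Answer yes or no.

P(Treatment=low) = 0.220 and P(Response=full) = 0.325, so their product is 0.07150, but P(Treatment=low, Response=full) = 0.009. Since these differ, Treatment and Response are not independent.

no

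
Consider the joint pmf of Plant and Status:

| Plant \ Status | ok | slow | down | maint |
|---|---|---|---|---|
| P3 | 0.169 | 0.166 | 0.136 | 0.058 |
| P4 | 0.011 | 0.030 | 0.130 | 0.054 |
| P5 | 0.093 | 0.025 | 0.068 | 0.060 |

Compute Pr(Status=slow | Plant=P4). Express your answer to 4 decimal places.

0.1333

P(Plant=P4) = 0.011 + 0.030 + 0.130 + 0.054 = 0.225.
P(Status=slow | Plant=P4) = 0.030/0.225 = 0.1333.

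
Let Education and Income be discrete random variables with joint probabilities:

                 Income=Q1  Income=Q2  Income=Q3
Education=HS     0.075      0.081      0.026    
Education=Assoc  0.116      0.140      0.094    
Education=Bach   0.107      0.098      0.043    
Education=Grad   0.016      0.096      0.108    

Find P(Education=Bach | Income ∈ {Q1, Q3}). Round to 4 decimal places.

P(Income=Q1) = 0.075 + 0.116 + 0.107 + 0.016 = 0.314.
P(Income=Q3) = 0.026 + 0.094 + 0.043 + 0.108 = 0.271.
P(Income ∈ {Q1, Q3}) = 0.314 + 0.271 = 0.585; P(Education=Bach, Income ∈ {Q1, Q3}) = 0.107 + 0.043 = 0.150.
P(Education=Bach | Income ∈ {Q1, Q3}) = 0.150/0.585 = 0.2564.

0.2564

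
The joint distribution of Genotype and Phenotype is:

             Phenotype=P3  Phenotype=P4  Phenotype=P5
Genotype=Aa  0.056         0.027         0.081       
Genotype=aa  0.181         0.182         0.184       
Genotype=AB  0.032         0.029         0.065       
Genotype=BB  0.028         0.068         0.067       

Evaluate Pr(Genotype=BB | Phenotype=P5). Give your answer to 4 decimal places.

P(Phenotype=P5) = 0.081 + 0.184 + 0.065 + 0.067 = 0.397.
P(Genotype=BB | Phenotype=P5) = 0.067/0.397 = 0.1688.

0.1688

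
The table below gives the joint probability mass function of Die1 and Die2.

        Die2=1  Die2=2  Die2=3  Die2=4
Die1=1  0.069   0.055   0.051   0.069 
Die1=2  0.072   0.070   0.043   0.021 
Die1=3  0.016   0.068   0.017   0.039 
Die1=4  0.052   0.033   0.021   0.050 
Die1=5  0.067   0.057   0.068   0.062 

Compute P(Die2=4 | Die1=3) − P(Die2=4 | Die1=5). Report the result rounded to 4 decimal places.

0.0345

P(Die1=3) = 0.016 + 0.068 + 0.017 + 0.039 = 0.140; P(Die2=4 | Die1=3) = 0.039/0.140 = 0.27857.
P(Die1=5) = 0.067 + 0.057 + 0.068 + 0.062 = 0.254; P(Die2=4 | Die1=5) = 0.062/0.254 = 0.24409.
Difference = 0.0345.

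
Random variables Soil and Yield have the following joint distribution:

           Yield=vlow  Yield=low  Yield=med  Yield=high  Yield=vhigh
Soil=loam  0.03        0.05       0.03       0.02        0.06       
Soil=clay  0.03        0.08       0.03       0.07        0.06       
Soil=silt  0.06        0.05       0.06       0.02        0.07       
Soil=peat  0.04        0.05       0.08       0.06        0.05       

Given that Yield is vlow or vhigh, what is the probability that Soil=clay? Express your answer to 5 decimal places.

0.22500

P(Yield=vlow) = 0.03 + 0.03 + 0.06 + 0.04 = 0.16.
P(Yield=vhigh) = 0.06 + 0.06 + 0.07 + 0.05 = 0.24.
P(Yield ∈ {vlow, vhigh}) = 0.16 + 0.24 = 0.40; P(Soil=clay, Yield ∈ {vlow, vhigh}) = 0.03 + 0.06 = 0.09.
P(Soil=clay | Yield ∈ {vlow, vhigh}) = 0.09/0.40 = 0.22500.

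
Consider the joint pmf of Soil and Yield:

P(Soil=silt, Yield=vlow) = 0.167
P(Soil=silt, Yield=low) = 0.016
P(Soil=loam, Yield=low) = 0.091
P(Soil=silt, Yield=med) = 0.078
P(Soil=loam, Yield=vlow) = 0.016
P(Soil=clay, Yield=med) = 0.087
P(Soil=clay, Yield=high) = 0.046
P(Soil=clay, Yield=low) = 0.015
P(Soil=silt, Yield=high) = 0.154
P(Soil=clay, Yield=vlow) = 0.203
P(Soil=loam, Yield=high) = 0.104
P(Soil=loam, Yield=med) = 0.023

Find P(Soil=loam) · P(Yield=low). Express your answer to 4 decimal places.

0.0285

P(Soil=loam) = 0.016 + 0.091 + 0.023 + 0.104 = 0.234.
P(Yield=low) = 0.091 + 0.015 + 0.016 = 0.122.
Product: 0.234 × 0.122 = 0.0285.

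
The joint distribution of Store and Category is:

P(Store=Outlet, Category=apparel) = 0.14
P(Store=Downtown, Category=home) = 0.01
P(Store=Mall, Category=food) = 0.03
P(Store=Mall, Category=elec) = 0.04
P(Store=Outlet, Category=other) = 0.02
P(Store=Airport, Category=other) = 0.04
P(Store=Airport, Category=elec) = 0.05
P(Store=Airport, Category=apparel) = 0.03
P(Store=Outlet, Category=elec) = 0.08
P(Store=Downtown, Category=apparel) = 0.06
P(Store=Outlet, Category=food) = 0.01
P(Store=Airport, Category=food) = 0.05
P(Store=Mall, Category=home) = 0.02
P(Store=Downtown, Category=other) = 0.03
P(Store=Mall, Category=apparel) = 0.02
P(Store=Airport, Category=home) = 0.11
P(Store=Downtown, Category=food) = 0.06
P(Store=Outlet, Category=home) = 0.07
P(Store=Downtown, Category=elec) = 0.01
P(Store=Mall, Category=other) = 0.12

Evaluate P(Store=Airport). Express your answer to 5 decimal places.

0.28000

P(Store=Airport) = 0.05 + 0.03 + 0.05 + 0.11 + 0.04 = 0.28.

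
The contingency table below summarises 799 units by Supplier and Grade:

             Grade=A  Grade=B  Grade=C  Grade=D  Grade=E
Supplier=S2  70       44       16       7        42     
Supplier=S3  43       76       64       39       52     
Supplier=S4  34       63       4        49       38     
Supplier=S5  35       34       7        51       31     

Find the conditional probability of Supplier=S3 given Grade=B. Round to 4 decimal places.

0.3502

Total with Grade=B: 44 + 76 + 63 + 34 = 217.
P(Supplier=S3 | Grade=B) = 76/217 = 0.3502.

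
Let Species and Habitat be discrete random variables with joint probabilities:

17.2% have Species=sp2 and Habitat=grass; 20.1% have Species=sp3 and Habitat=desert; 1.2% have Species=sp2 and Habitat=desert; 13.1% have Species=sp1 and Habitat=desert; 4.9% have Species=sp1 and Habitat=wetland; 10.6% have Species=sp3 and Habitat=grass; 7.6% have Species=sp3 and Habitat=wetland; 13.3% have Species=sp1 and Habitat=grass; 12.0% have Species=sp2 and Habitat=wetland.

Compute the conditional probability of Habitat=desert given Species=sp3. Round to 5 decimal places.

0.52480

P(Species=sp3) = 0.106 + 0.076 + 0.201 = 0.383.
P(Habitat=desert | Species=sp3) = 0.201/0.383 = 0.52480.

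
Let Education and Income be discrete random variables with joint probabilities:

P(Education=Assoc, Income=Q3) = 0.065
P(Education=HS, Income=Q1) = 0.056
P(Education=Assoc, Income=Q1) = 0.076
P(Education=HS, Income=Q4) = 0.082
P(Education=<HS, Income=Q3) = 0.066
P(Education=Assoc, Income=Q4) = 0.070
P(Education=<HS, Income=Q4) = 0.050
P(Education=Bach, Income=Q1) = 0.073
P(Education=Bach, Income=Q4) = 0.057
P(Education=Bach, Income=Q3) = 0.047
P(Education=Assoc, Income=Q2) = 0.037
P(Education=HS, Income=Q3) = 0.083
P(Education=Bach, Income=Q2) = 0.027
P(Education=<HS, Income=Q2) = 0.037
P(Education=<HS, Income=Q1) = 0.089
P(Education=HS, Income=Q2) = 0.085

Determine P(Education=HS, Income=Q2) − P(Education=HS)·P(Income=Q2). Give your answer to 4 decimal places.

P(Education=HS) = 0.056 + 0.085 + 0.083 + 0.082 = 0.306.
P(Income=Q2) = 0.037 + 0.085 + 0.037 + 0.027 = 0.186.
P(Education=HS, Income=Q2) − P(Education=HS)P(Income=Q2) = 0.085 − 0.306×0.186 = 0.0281.

0.0281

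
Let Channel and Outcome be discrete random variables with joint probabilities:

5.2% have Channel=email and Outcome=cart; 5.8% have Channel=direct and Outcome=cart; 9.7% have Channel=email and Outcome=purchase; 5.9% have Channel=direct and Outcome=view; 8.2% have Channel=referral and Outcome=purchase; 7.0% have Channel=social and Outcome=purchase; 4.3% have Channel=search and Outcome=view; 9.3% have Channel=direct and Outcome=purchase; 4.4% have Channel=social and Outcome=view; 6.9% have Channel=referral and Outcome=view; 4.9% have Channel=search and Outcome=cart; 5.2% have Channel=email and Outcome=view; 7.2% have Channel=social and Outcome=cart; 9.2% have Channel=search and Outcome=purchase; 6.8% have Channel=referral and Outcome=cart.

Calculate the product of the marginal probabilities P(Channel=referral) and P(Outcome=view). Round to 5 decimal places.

0.05847

P(Channel=referral) = 0.069 + 0.068 + 0.082 = 0.219.
P(Outcome=view) = 0.052 + 0.043 + 0.044 + 0.059 + 0.069 = 0.267.
Product: 0.219 × 0.267 = 0.05847.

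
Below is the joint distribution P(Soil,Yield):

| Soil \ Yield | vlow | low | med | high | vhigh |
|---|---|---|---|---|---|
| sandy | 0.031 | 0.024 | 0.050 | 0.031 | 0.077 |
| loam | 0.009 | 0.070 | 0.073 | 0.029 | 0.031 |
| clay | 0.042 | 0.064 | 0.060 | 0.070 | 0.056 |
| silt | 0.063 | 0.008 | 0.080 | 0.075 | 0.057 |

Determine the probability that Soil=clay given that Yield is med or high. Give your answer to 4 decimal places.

0.2778

P(Yield=med) = 0.050 + 0.073 + 0.060 + 0.080 = 0.263.
P(Yield=high) = 0.031 + 0.029 + 0.070 + 0.075 = 0.205.
P(Yield ∈ {med, high}) = 0.263 + 0.205 = 0.468; P(Soil=clay, Yield ∈ {med, high}) = 0.060 + 0.070 = 0.130.
P(Soil=clay | Yield ∈ {med, high}) = 0.130/0.468 = 0.2778.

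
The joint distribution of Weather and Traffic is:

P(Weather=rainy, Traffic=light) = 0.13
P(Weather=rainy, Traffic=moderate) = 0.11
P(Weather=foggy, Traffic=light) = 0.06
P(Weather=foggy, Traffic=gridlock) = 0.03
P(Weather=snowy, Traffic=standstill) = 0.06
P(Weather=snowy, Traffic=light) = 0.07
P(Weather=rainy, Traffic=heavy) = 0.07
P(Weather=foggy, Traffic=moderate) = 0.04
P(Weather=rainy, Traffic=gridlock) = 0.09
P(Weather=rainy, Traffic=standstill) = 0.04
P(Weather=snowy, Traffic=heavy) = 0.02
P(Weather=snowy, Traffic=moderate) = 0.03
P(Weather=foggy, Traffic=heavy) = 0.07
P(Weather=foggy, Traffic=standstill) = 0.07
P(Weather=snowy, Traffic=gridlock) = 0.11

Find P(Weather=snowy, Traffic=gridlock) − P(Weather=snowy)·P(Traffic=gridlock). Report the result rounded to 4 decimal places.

0.0433

P(Weather=snowy) = 0.07 + 0.03 + 0.02 + 0.11 + 0.06 = 0.29.
P(Traffic=gridlock) = 0.09 + 0.11 + 0.03 = 0.23.
P(Weather=snowy, Traffic=gridlock) − P(Weather=snowy)P(Traffic=gridlock) = 0.11 − 0.29×0.23 = 0.0433.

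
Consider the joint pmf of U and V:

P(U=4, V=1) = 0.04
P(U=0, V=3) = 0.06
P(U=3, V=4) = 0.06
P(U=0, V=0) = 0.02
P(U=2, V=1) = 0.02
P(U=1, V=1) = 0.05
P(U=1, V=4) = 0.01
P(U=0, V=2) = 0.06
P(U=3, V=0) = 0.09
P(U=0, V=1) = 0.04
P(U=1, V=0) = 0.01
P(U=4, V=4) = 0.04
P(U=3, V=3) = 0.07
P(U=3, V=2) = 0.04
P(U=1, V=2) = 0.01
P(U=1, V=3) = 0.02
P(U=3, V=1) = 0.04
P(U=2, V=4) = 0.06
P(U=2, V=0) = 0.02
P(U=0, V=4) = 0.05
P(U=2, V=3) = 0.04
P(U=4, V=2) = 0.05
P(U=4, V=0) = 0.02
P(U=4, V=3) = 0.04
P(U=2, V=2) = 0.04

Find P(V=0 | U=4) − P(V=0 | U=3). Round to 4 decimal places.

P(U=4) = 0.02 + 0.04 + 0.05 + 0.04 + 0.04 = 0.19; P(V=0 | U=4) = 0.02/0.19 = 0.10526.
P(U=3) = 0.09 + 0.04 + 0.04 + 0.07 + 0.06 = 0.30; P(V=0 | U=3) = 0.09/0.30 = 0.30000.
Difference = -0.1947.

-0.1947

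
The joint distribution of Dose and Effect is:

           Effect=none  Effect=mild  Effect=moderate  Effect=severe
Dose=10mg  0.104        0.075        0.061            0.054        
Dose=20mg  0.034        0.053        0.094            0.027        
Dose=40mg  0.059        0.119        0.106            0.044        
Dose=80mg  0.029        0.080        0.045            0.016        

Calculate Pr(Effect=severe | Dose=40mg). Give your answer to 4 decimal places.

P(Dose=40mg) = 0.059 + 0.119 + 0.106 + 0.044 = 0.328.
P(Effect=severe | Dose=40mg) = 0.044/0.328 = 0.1341.

0.1341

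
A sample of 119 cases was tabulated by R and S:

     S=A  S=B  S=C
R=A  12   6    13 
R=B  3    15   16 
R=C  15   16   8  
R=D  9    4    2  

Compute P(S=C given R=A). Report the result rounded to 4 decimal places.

0.4194

Total with R=A: 12 + 6 + 13 = 31.
P(S=C | R=A) = 13/31 = 0.4194.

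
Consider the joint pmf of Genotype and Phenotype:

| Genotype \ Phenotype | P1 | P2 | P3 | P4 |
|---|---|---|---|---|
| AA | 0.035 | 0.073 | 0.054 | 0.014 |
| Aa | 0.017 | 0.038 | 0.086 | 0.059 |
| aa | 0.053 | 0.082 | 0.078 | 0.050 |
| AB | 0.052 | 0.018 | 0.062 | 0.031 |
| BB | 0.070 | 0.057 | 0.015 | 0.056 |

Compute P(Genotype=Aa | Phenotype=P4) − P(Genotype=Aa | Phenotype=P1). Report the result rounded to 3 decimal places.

0.206

P(Phenotype=P4) = 0.014 + 0.059 + 0.050 + 0.031 + 0.056 = 0.210; P(Genotype=Aa | Phenotype=P4) = 0.059/0.210 = 0.2810.
P(Phenotype=P1) = 0.035 + 0.017 + 0.053 + 0.052 + 0.070 = 0.227; P(Genotype=Aa | Phenotype=P1) = 0.017/0.227 = 0.0749.
Difference = 0.206.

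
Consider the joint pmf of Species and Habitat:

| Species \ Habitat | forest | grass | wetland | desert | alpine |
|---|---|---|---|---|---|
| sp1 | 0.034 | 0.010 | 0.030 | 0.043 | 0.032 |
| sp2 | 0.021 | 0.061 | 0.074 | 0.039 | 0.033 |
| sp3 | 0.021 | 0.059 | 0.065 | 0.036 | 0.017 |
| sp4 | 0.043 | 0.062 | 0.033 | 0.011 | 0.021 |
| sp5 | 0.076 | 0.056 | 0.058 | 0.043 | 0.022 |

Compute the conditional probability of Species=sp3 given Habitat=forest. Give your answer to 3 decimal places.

0.108

P(Habitat=forest) = 0.034 + 0.021 + 0.021 + 0.043 + 0.076 = 0.195.
P(Species=sp3 | Habitat=forest) = 0.021/0.195 = 0.108.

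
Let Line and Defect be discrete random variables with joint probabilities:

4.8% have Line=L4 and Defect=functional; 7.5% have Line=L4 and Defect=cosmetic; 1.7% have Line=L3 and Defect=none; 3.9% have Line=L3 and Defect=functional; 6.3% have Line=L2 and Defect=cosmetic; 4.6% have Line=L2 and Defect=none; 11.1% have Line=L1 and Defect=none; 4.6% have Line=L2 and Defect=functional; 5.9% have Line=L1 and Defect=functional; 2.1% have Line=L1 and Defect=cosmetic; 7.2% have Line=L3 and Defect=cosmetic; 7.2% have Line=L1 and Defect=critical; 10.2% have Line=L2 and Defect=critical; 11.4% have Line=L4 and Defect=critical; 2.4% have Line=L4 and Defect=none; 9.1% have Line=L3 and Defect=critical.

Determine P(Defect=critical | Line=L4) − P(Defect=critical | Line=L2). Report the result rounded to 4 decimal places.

P(Line=L4) = 0.024 + 0.075 + 0.048 + 0.114 = 0.261; P(Defect=critical | Line=L4) = 0.114/0.261 = 0.43678.
P(Line=L2) = 0.046 + 0.063 + 0.046 + 0.102 = 0.257; P(Defect=critical | Line=L2) = 0.102/0.257 = 0.39689.
Difference = 0.0399.

0.0399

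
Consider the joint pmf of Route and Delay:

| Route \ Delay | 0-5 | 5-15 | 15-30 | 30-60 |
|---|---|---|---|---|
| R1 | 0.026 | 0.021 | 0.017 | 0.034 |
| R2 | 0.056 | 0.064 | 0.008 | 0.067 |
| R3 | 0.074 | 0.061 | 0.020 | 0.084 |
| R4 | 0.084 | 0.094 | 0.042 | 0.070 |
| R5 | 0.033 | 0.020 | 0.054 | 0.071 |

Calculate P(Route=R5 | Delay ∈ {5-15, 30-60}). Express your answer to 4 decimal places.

0.1553

P(Delay=5-15) = 0.021 + 0.064 + 0.061 + 0.094 + 0.020 = 0.260.
P(Delay=30-60) = 0.034 + 0.067 + 0.084 + 0.070 + 0.071 = 0.326.
P(Delay ∈ {5-15, 30-60}) = 0.260 + 0.326 = 0.586; P(Route=R5, Delay ∈ {5-15, 30-60}) = 0.020 + 0.071 = 0.091.
P(Route=R5 | Delay ∈ {5-15, 30-60}) = 0.091/0.586 = 0.1553.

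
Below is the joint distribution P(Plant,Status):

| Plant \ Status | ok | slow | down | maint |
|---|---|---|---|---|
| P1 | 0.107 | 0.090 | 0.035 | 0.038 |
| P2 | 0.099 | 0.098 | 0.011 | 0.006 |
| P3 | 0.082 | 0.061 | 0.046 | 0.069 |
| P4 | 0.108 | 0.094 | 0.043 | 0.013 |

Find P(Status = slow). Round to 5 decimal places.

0.34300

P(Status=slow) = 0.090 + 0.098 + 0.061 + 0.094 = 0.343.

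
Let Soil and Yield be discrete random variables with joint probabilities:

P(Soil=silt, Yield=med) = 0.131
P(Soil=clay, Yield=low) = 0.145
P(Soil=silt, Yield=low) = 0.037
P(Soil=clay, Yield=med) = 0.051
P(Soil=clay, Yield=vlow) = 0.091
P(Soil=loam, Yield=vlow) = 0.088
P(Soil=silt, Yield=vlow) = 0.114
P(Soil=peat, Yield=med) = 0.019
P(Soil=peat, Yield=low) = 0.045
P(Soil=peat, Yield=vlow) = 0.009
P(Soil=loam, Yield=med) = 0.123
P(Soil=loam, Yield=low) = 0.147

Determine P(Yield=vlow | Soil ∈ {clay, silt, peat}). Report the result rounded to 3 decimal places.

P(Soil=clay) = 0.091 + 0.145 + 0.051 = 0.287.
P(Soil=silt) = 0.114 + 0.037 + 0.131 = 0.282.
P(Soil=peat) = 0.009 + 0.045 + 0.019 = 0.073.
P(Soil ∈ {clay, silt, peat}) = 0.287 + 0.282 + 0.073 = 0.642; P(Yield=vlow, Soil ∈ {clay, silt, peat}) = 0.091 + 0.114 + 0.009 = 0.214.
P(Yield=vlow | Soil ∈ {clay, silt, peat}) = 0.214/0.642 = 0.333.

0.333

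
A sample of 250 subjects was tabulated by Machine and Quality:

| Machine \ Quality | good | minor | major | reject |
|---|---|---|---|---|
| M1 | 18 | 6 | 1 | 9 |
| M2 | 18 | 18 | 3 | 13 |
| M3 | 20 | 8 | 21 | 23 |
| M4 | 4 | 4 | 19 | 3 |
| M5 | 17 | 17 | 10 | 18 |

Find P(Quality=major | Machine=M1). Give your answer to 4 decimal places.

0.0294

Total with Machine=M1: 18 + 6 + 1 + 9 = 34.
P(Quality=major | Machine=M1) = 1/34 = 0.0294.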